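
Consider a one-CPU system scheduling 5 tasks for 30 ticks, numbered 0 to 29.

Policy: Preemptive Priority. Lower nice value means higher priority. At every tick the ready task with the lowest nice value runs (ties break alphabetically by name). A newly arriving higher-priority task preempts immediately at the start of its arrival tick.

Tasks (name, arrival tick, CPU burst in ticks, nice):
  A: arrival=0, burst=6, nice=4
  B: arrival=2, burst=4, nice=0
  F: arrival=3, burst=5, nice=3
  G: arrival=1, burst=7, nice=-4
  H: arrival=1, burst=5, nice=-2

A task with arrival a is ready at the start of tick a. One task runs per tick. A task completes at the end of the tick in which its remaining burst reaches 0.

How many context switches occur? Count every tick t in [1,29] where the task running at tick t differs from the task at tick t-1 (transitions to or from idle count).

context switches = 6

t=0: ready={A} → run A
t=1: ready={A,G,H} → run G
t=2: ready={A,B,G,H} → run G
t=3: ready={A,B,F,G,H} → run G
t=4: ready={A,B,F,G,H} → run G
t=5: ready={A,B,F,G,H} → run G
t=6: ready={A,B,F,G,H} → run G
t=7: ready={A,B,F,G,H} → run G
t=8: ready={A,B,F,H} → run H
t=9: ready={A,B,F,H} → run H
t=10: ready={A,B,F,H} → run H
t=11: ready={A,B,F,H} → run H
t=12: ready={A,B,F,H} → run H
t=13: ready={A,B,F} → run B
t=14: ready={A,B,F} → run B
t=15: ready={A,B,F} → run B
t=16: ready={A,B,F} → run B
t=17: ready={A,F} → run F
t=18: ready={A,F} → run F
t=19: ready={A,F} → run F
t=20: ready={A,F} → run F
t=21: ready={A,F} → run F
t=22: ready={A} → run A
t=23: ready={A} → run A
t=24: ready={A} → run A
t=25: ready={A} → run A
t=26: ready={A} → run A
t=27: (idle)
t=28: (idle)
t=29: (idle)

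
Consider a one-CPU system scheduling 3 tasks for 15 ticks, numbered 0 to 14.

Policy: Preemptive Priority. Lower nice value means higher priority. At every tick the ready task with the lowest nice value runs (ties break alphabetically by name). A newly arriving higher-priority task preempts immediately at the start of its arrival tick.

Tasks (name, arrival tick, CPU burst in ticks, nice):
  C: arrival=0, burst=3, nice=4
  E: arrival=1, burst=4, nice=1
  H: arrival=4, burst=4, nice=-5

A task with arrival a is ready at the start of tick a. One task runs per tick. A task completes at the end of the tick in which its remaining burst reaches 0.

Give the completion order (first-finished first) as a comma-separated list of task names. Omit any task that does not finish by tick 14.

t=0: ready={C} → run C
t=1: ready={C,E} → run E
t=2: ready={C,E} → run E
t=3: ready={C,E} → run E
t=4: ready={C,E,H} → run H
t=5: ready={C,E,H} → run H
t=6: ready={C,E,H} → run H
t=7: ready={C,E,H} → run H
t=8: ready={C,E} → run E
t=9: ready={C} → run C
t=10: ready={C} → run C
t=11: (idle)
t=12: (idle)
t=13: (idle)
t=14: (idle)

completion order = H, E, C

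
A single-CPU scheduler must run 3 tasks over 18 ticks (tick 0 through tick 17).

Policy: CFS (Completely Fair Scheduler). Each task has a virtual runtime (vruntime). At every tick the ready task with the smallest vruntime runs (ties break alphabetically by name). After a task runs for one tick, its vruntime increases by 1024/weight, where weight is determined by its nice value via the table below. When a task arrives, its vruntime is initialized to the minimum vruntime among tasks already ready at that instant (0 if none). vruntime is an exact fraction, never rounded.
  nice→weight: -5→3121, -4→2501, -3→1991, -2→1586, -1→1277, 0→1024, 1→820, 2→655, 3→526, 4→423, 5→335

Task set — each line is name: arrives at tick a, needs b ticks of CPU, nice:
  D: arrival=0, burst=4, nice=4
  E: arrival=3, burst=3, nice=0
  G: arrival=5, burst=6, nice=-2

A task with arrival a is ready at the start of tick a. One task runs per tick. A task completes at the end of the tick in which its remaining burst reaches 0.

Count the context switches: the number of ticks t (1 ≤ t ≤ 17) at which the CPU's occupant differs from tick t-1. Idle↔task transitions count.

t=0: vr[D=0] → run D
t=1: vr[D=1024/423] → run D
t=2: vr[D=2048/423] → run D
t=3: vr[D=1024/141 E=1024/141] → run D
t=4: vr[E=1024/141] → run E
t=5: vr[E=1165/141 G=1165/141] → run E
t=6: vr[E=1306/141 G=1165/141] → run G
t=7: vr[E=1306/141 G=996037/111813] → run G
t=8: vr[E=1306/141 G=1068229/111813] → run E
t=9: vr[G=1068229/111813] → run G
t=10: vr[G=1140421/111813] → run G
t=11: vr[G=1212613/111813] → run G
t=12: vr[G=1284805/111813] → run G
t=13: (idle)
t=14: (idle)
t=15: (idle)
t=16: (idle)
t=17: (idle)

context switches = 5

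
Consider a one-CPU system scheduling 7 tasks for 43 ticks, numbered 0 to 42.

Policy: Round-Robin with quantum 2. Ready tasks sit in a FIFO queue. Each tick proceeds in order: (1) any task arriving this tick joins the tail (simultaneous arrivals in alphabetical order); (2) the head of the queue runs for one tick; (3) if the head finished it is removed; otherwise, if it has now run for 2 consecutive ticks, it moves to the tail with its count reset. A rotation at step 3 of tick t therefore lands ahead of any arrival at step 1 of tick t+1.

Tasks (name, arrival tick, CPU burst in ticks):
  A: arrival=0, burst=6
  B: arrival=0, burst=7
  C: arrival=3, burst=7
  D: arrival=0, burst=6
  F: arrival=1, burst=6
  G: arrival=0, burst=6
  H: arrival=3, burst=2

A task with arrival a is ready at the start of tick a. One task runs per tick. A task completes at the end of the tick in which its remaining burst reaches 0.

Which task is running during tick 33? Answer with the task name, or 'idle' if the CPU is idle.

running at tick 33 = G

t=0: queue=[A,B,D,G] q_used=0 → run A
t=1: queue=[A,B,D,G,F] q_used=1 → run A
t=2: queue=[B,D,G,F,A] q_used=0 → run B
t=3: queue=[B,D,G,F,A,C,H] q_used=1 → run B
t=4: queue=[D,G,F,A,C,H,B] q_used=0 → run D
t=5: queue=[D,G,F,A,C,H,B] q_used=1 → run D
t=6: queue=[G,F,A,C,H,B,D] q_used=0 → run G
t=7: queue=[G,F,A,C,H,B,D] q_used=1 → run G
t=8: queue=[F,A,C,H,B,D,G] q_used=0 → run F
t=9: queue=[F,A,C,H,B,D,G] q_used=1 → run F
t=10: queue=[A,C,H,B,D,G,F] q_used=0 → run A
t=11: queue=[A,C,H,B,D,G,F] q_used=1 → run A
t=12: queue=[C,H,B,D,G,F,A] q_used=0 → run C
t=13: queue=[C,H,B,D,G,F,A] q_used=1 → run C
t=14: queue=[H,B,D,G,F,A,C] q_used=0 → run H
t=15: queue=[H,B,D,G,F,A,C] q_used=1 → run H
t=16: queue=[B,D,G,F,A,C] q_used=0 → run B
t=17: queue=[B,D,G,F,A,C] q_used=1 → run B
t=18: queue=[D,G,F,A,C,B] q_used=0 → run D
t=19: queue=[D,G,F,A,C,B] q_used=1 → run D
t=20: queue=[G,F,A,C,B,D] q_used=0 → run G
t=21: queue=[G,F,A,C,B,D] q_used=1 → run G
t=22: queue=[F,A,C,B,D,G] q_used=0 → run F
t=23: queue=[F,A,C,B,D,G] q_used=1 → run F
t=24: queue=[A,C,B,D,G,F] q_used=0 → run A
t=25: queue=[A,C,B,D,G,F] q_used=1 → run A
t=26: queue=[C,B,D,G,F] q_used=0 → run C
t=27: queue=[C,B,D,G,F] q_used=1 → run C
t=28: queue=[B,D,G,F,C] q_used=0 → run B
t=29: queue=[B,D,G,F,C] q_used=1 → run B
t=30: queue=[D,G,F,C,B] q_used=0 → run D
t=31: queue=[D,G,F,C,B] q_used=1 → run D
t=32: queue=[G,F,C,B] q_used=0 → run G
t=33: queue=[G,F,C,B] q_used=1 → run G
t=34: queue=[F,C,B] q_used=0 → run F
t=35: queue=[F,C,B] q_used=1 → run F
t=36: queue=[C,B] q_used=0 → run C
t=37: queue=[C,B] q_used=1 → run C
t=38: queue=[B,C] q_used=0 → run B
t=39: queue=[C] q_used=0 → run C
t=40: (idle)
t=41: (idle)
t=42: (idle)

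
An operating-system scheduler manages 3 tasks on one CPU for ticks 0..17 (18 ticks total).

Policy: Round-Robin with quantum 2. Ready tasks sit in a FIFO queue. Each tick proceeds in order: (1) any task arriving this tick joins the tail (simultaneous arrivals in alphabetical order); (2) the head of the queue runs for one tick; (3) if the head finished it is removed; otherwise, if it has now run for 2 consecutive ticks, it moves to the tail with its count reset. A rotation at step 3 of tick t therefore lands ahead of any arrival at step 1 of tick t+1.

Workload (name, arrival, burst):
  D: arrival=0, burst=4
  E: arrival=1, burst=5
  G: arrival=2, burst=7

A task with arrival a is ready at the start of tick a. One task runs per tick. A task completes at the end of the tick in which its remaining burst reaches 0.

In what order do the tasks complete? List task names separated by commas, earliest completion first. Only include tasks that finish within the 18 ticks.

completion order = D, E, G

t=0: queue=[D] q_used=0 → run D
t=1: queue=[D,E] q_used=1 → run D
t=2: queue=[E,D,G] q_used=0 → run E
t=3: queue=[E,D,G] q_used=1 → run E
t=4: queue=[D,G,E] q_used=0 → run D
t=5: queue=[D,G,E] q_used=1 → run D
t=6: queue=[G,E] q_used=0 → run G
t=7: queue=[G,E] q_used=1 → run G
t=8: queue=[E,G] q_used=0 → run E
t=9: queue=[E,G] q_used=1 → run E
t=10: queue=[G,E] q_used=0 → run G
t=11: queue=[G,E] q_used=1 → run G
t=12: queue=[E,G] q_used=0 → run E
t=13: queue=[G] q_used=0 → run G
t=14: queue=[G] q_used=1 → run G
t=15: queue=[G] q_used=0 → run G
t=16: (idle)
t=17: (idle)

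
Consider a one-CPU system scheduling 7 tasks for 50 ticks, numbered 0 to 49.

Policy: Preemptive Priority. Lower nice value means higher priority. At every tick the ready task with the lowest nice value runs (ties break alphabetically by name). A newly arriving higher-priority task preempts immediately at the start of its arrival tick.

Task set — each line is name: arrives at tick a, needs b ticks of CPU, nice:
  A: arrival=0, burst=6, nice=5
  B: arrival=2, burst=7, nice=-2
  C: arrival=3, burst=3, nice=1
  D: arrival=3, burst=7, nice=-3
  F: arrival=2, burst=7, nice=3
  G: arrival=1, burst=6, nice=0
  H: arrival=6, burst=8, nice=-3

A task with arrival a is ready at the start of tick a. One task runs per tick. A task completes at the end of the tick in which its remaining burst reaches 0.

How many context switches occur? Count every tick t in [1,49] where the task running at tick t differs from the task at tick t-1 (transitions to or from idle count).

context switches = 10

t=0: ready={A} → run A
t=1: ready={A,G} → run G
t=2: ready={A,B,F,G} → run B
t=3: ready={A,B,C,D,F,G} → run D
t=4: ready={A,B,C,D,F,G} → run D
t=5: ready={A,B,C,D,F,G} → run D
t=6: ready={A,B,C,D,F,G,H} → run D
t=7: ready={A,B,C,D,F,G,H} → run D
t=8: ready={A,B,C,D,F,G,H} → run D
t=9: ready={A,B,C,D,F,G,H} → run D
t=10: ready={A,B,C,F,G,H} → run H
t=11: ready={A,B,C,F,G,H} → run H
t=12: ready={A,B,C,F,G,H} → run H
t=13: ready={A,B,C,F,G,H} → run H
t=14: ready={A,B,C,F,G,H} → run H
t=15: ready={A,B,C,F,G,H} → run H
t=16: ready={A,B,C,F,G,H} → run H
t=17: ready={A,B,C,F,G,H} → run H
t=18: ready={A,B,C,F,G} → run B
t=19: ready={A,B,C,F,G} → run B
t=20: ready={A,B,C,F,G} → run B
t=21: ready={A,B,C,F,G} → run B
t=22: ready={A,B,C,F,G} → run B
t=23: ready={A,B,C,F,G} → run B
t=24: ready={A,C,F,G} → run G
t=25: ready={A,C,F,G} → run G
t=26: ready={A,C,F,G} → run G
t=27: ready={A,C,F,G} → run G
t=28: ready={A,C,F,G} → run G
t=29: ready={A,C,F} → run C
t=30: ready={A,C,F} → run C
t=31: ready={A,C,F} → run C
t=32: ready={A,F} → run F
t=33: ready={A,F} → run F
t=34: ready={A,F} → run F
t=35: ready={A,F} → run F
t=36: ready={A,F} → run F
t=37: ready={A,F} → run F
t=38: ready={A,F} → run F
t=39: ready={A} → run A
t=40: ready={A} → run A
t=41: ready={A} → run A
t=42: ready={A} → run A
t=43: ready={A} → run A
t=44: (idle)
t=45: (idle)
t=46: (idle)
t=47: (idle)
t=48: (idle)
t=49: (idle)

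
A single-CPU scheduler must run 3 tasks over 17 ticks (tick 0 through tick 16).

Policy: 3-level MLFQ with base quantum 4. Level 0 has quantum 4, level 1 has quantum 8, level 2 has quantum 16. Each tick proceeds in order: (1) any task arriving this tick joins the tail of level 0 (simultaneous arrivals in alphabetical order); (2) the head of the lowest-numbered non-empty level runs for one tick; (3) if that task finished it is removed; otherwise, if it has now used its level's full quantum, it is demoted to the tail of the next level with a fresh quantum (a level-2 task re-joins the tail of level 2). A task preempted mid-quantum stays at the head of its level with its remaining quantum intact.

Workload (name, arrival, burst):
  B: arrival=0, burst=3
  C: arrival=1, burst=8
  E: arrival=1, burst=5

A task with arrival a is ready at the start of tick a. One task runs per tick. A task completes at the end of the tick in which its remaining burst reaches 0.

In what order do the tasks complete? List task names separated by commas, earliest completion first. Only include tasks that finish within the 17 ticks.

t=0: L0/L1/L2 = B/-/- → run B
t=1: L0/L1/L2 = BCE/-/- → run B
t=2: L0/L1/L2 = BCE/-/- → run B
t=3: L0/L1/L2 = CE/-/- → run C
t=4: L0/L1/L2 = CE/-/- → run C
t=5: L0/L1/L2 = CE/-/- → run C
t=6: L0/L1/L2 = CE/-/- → run C
t=7: L0/L1/L2 = E/C/- → run E
t=8: L0/L1/L2 = E/C/- → run E
t=9: L0/L1/L2 = E/C/- → run E
t=10: L0/L1/L2 = E/C/- → run E
t=11: L0/L1/L2 = -/CE/- → run C
t=12: L0/L1/L2 = -/CE/- → run C
t=13: L0/L1/L2 = -/CE/- → run C
t=14: L0/L1/L2 = -/CE/- → run C
t=15: L0/L1/L2 = -/E/- → run E
t=16: (idle)

completion order = B, C, E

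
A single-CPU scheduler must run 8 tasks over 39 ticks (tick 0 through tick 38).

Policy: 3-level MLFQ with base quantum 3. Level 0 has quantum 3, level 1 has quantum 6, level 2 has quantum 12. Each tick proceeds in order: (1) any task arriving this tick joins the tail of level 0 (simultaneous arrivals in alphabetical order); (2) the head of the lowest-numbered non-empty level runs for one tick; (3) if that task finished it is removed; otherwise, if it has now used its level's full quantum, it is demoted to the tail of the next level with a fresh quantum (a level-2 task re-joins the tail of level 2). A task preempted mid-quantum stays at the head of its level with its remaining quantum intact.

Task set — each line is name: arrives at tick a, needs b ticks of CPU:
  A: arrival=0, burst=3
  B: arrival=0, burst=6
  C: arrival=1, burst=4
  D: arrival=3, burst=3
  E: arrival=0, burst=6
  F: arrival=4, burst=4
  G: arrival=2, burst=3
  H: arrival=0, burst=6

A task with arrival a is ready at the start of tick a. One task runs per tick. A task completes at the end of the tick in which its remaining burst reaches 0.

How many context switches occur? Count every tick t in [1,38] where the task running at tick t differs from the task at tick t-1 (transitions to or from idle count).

context switches = 13

t=0: L0/L1/L2 = ABEH/-/- → run A
t=1: L0/L1/L2 = ABEHC/-/- → run A
t=2: L0/L1/L2 = ABEHCG/-/- → run A
t=3: L0/L1/L2 = BEHCGD/-/- → run B
t=4: L0/L1/L2 = BEHCGDF/-/- → run B
t=5: L0/L1/L2 = BEHCGDF/-/- → run B
t=6: L0/L1/L2 = EHCGDF/B/- → run E
t=7: L0/L1/L2 = EHCGDF/B/- → run E
t=8: L0/L1/L2 = EHCGDF/B/- → run E
t=9: L0/L1/L2 = HCGDF/BE/- → run H
t=10: L0/L1/L2 = HCGDF/BE/- → run H
t=11: L0/L1/L2 = HCGDF/BE/- → run H
t=12: L0/L1/L2 = CGDF/BEH/- → run C
t=13: L0/L1/L2 = CGDF/BEH/- → run C
t=14: L0/L1/L2 = CGDF/BEH/- → run C
t=15: L0/L1/L2 = GDF/BEHC/- → run G
t=16: L0/L1/L2 = GDF/BEHC/- → run G
t=17: L0/L1/L2 = GDF/BEHC/- → run G
t=18: L0/L1/L2 = DF/BEHC/- → run D
t=19: L0/L1/L2 = DF/BEHC/- → run D
t=20: L0/L1/L2 = DF/BEHC/- → run D
t=21: L0/L1/L2 = F/BEHC/- → run F
t=22: L0/L1/L2 = F/BEHC/- → run F
t=23: L0/L1/L2 = F/BEHC/- → run F
t=24: L0/L1/L2 = -/BEHCF/- → run B
t=25: L0/L1/L2 = -/BEHCF/- → run B
t=26: L0/L1/L2 = -/BEHCF/- → run B
t=27: L0/L1/L2 = -/EHCF/- → run E
t=28: L0/L1/L2 = -/EHCF/- → run E
t=29: L0/L1/L2 = -/EHCF/- → run E
t=30: L0/L1/L2 = -/HCF/- → run H
t=31: L0/L1/L2 = -/HCF/- → run H
t=32: L0/L1/L2 = -/HCF/- → run H
t=33: L0/L1/L2 = -/CF/- → run C
t=34: L0/L1/L2 = -/F/- → run F
t=35: (idle)
t=36: (idle)
t=37: (idle)
t=38: (idle)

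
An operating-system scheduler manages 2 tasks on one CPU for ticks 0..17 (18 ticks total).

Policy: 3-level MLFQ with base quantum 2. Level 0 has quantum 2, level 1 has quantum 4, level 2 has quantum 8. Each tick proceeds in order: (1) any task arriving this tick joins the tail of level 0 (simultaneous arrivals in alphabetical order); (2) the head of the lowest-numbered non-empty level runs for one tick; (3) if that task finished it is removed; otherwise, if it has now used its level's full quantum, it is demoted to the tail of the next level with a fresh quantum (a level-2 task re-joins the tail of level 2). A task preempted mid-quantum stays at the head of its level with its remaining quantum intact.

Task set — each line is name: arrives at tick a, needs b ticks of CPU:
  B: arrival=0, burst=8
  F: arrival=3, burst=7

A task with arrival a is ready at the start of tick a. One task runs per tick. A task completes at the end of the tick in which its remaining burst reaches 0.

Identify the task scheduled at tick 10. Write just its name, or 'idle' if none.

running at tick 10 = F

t=0: L0/L1/L2 = B/-/- → run B
t=1: L0/L1/L2 = B/-/- → run B
t=2: L0/L1/L2 = -/B/- → run B
t=3: L0/L1/L2 = F/B/- → run F
t=4: L0/L1/L2 = F/B/- → run F
t=5: L0/L1/L2 = -/BF/- → run B
t=6: L0/L1/L2 = -/BF/- → run B
t=7: L0/L1/L2 = -/BF/- → run B
t=8: L0/L1/L2 = -/F/B → run F
t=9: L0/L1/L2 = -/F/B → run F
t=10: L0/L1/L2 = -/F/B → run F
t=11: L0/L1/L2 = -/F/B → run F
t=12: L0/L1/L2 = -/-/BF → run B
t=13: L0/L1/L2 = -/-/BF → run B
t=14: L0/L1/L2 = -/-/F → run F
t=15: (idle)
t=16: (idle)
t=17: (idle)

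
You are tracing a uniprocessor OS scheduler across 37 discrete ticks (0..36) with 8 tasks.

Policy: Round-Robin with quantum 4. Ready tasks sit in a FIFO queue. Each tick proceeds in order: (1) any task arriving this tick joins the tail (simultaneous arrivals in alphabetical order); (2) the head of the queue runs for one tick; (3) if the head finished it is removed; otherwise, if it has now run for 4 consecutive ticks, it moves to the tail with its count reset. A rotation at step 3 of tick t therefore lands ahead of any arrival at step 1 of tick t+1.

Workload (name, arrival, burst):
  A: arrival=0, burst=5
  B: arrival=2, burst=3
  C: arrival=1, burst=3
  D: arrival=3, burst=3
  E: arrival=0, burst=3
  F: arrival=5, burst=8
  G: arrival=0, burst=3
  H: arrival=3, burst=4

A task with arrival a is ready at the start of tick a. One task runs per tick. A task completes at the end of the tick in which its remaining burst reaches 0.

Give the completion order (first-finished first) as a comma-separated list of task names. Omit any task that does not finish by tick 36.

t=0: queue=[A,E,G] q_used=0 → run A
t=1: queue=[A,E,G,C] q_used=1 → run A
t=2: queue=[A,E,G,C,B] q_used=2 → run A
t=3: queue=[A,E,G,C,B,D,H] q_used=3 → run A
t=4: queue=[E,G,C,B,D,H,A] q_used=0 → run E
t=5: queue=[E,G,C,B,D,H,A,F] q_used=1 → run E
t=6: queue=[E,G,C,B,D,H,A,F] q_used=2 → run E
t=7: queue=[G,C,B,D,H,A,F] q_used=0 → run G
t=8: queue=[G,C,B,D,H,A,F] q_used=1 → run G
t=9: queue=[G,C,B,D,H,A,F] q_used=2 → run G
t=10: queue=[C,B,D,H,A,F] q_used=0 → run C
t=11: queue=[C,B,D,H,A,F] q_used=1 → run C
t=12: queue=[C,B,D,H,A,F] q_used=2 → run C
t=13: queue=[B,D,H,A,F] q_used=0 → run B
t=14: queue=[B,D,H,A,F] q_used=1 → run B
t=15: queue=[B,D,H,A,F] q_used=2 → run B
t=16: queue=[D,H,A,F] q_used=0 → run D
t=17: queue=[D,H,A,F] q_used=1 → run D
t=18: queue=[D,H,A,F] q_used=2 → run D
t=19: queue=[H,A,F] q_used=0 → run H
t=20: queue=[H,A,F] q_used=1 → run H
t=21: queue=[H,A,F] q_used=2 → run H
t=22: queue=[H,A,F] q_used=3 → run H
t=23: queue=[A,F] q_used=0 → run A
t=24: queue=[F] q_used=0 → run F
t=25: queue=[F] q_used=1 → run F
t=26: queue=[F] q_used=2 → run F
t=27: queue=[F] q_used=3 → run F
t=28: queue=[F] q_used=0 → run F
t=29: queue=[F] q_used=1 → run F
t=30: queue=[F] q_used=2 → run F
t=31: queue=[F] q_used=3 → run F
t=32: (idle)
t=33: (idle)
t=34: (idle)
t=35: (idle)
t=36: (idle)

completion order = E, G, C, B, D, H, A, F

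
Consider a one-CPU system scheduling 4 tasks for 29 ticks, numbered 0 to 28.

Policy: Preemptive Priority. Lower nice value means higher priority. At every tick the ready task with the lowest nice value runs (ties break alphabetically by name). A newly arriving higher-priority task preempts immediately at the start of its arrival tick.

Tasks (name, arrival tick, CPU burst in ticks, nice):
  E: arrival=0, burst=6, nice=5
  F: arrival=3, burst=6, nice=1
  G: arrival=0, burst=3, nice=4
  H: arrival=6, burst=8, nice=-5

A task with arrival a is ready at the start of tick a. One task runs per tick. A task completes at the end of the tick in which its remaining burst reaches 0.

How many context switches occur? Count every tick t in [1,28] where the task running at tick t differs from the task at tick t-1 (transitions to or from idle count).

context switches = 5

t=0: ready={E,G} → run G
t=1: ready={E,G} → run G
t=2: ready={E,G} → run G
t=3: ready={E,F} → run F
t=4: ready={E,F} → run F
t=5: ready={E,F} → run F
t=6: ready={E,F,H} → run H
t=7: ready={E,F,H} → run H
t=8: ready={E,F,H} → run H
t=9: ready={E,F,H} → run H
t=10: ready={E,F,H} → run H
t=11: ready={E,F,H} → run H
t=12: ready={E,F,H} → run H
t=13: ready={E,F,H} → run H
t=14: ready={E,F} → run F
t=15: ready={E,F} → run F
t=16: ready={E,F} → run F
t=17: ready={E} → run E
t=18: ready={E} → run E
t=19: ready={E} → run E
t=20: ready={E} → run E
t=21: ready={E} → run E
t=22: ready={E} → run E
t=23: (idle)
t=24: (idle)
t=25: (idle)
t=26: (idle)
t=27: (idle)
t=28: (idle)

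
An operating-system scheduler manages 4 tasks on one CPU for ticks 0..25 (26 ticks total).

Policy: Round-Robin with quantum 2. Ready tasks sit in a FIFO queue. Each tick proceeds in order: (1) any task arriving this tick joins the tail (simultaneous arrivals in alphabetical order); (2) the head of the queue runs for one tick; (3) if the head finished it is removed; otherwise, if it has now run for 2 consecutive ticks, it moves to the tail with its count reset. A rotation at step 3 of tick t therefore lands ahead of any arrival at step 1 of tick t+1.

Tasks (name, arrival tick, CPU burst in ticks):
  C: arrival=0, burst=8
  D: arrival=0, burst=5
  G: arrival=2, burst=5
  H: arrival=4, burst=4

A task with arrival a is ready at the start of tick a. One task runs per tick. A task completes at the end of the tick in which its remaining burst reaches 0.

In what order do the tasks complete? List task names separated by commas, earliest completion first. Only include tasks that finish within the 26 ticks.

t=0: queue=[C,D] q_used=0 → run C
t=1: queue=[C,D] q_used=1 → run C
t=2: queue=[D,C,G] q_used=0 → run D
t=3: queue=[D,C,G] q_used=1 → run D
t=4: queue=[C,G,D,H] q_used=0 → run C
t=5: queue=[C,G,D,H] q_used=1 → run C
t=6: queue=[G,D,H,C] q_used=0 → run G
t=7: queue=[G,D,H,C] q_used=1 → run G
t=8: queue=[D,H,C,G] q_used=0 → run D
t=9: queue=[D,H,C,G] q_used=1 → run D
t=10: queue=[H,C,G,D] q_used=0 → run H
t=11: queue=[H,C,G,D] q_used=1 → run H
t=12: queue=[C,G,D,H] q_used=0 → run C
t=13: queue=[C,G,D,H] q_used=1 → run C
t=14: queue=[G,D,H,C] q_used=0 → run G
t=15: queue=[G,D,H,C] q_used=1 → run G
t=16: queue=[D,H,C,G] q_used=0 → run D
t=17: queue=[H,C,G] q_used=0 → run H
t=18: queue=[H,C,G] q_used=1 → run H
t=19: queue=[C,G] q_used=0 → run C
t=20: queue=[C,G] q_used=1 → run C
t=21: queue=[G] q_used=0 → run G
t=22: (idle)
t=23: (idle)
t=24: (idle)
t=25: (idle)

completion order = D, H, C, G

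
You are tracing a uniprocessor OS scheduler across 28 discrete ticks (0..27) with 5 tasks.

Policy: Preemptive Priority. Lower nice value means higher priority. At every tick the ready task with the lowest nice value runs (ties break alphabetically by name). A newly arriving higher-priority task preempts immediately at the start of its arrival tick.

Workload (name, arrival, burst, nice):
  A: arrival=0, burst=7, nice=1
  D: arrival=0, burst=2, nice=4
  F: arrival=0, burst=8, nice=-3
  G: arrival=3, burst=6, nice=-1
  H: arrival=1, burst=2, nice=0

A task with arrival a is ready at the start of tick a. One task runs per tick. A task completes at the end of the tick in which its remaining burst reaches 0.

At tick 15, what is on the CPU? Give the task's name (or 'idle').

t=0: ready={A,D,F} → run F
t=1: ready={A,D,F,H} → run F
t=2: ready={A,D,F,H} → run F
t=3: ready={A,D,F,G,H} → run F
t=4: ready={A,D,F,G,H} → run F
t=5: ready={A,D,F,G,H} → run F
t=6: ready={A,D,F,G,H} → run F
t=7: ready={A,D,F,G,H} → run F
t=8: ready={A,D,G,H} → run G
t=9: ready={A,D,G,H} → run G
t=10: ready={A,D,G,H} → run G
t=11: ready={A,D,G,H} → run G
t=12: ready={A,D,G,H} → run G
t=13: ready={A,D,G,H} → run G
t=14: ready={A,D,H} → run H
t=15: ready={A,D,H} → run H
t=16: ready={A,D} → run A
t=17: ready={A,D} → run A
t=18: ready={A,D} → run A
t=19: ready={A,D} → run A
t=20: ready={A,D} → run A
t=21: ready={A,D} → run A
t=22: ready={A,D} → run A
t=23: ready={D} → run D
t=24: ready={D} → run D
t=25: (idle)
t=26: (idle)
t=27: (idle)

running at tick 15 = H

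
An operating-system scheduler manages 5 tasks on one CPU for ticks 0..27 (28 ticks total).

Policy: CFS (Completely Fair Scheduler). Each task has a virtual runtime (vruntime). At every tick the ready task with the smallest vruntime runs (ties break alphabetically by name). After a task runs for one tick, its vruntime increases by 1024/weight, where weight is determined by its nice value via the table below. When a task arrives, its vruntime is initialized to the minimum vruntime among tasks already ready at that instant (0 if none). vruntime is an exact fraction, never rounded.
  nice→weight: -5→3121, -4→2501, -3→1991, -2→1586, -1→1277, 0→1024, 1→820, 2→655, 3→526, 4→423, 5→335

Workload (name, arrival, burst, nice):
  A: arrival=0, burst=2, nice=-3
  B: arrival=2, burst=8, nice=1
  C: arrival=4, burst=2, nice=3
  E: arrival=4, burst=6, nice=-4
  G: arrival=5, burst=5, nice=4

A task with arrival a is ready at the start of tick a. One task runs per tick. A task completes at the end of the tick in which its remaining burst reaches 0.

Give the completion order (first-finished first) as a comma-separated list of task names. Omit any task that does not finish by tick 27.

t=0: vr[A=0] → run A
t=1: vr[A=1024/1991] → run A
t=2: vr[B=0] → run B
t=3: vr[B=256/205] → run B
t=4: vr[B=512/205 C=512/205 E=512/205] → run B
t=5: vr[B=768/205 C=512/205 E=512/205 G=512/205] → run C
t=6: vr[B=768/205 C=239616/53915 E=512/205 G=512/205] → run E
t=7: vr[B=768/205 C=239616/53915 E=36352/12505 G=512/205] → run G
t=8: vr[B=768/205 C=239616/53915 E=36352/12505 G=426496/86715] → run E
t=9: vr[B=768/205 C=239616/53915 E=41472/12505 G=426496/86715] → run E
t=10: vr[B=768/205 C=239616/53915 E=46592/12505 G=426496/86715] → run E
t=11: vr[B=768/205 C=239616/53915 E=51712/12505 G=426496/86715] → run B
t=12: vr[B=1024/205 C=239616/53915 E=51712/12505 G=426496/86715] → run E
t=13: vr[B=1024/205 C=239616/53915 E=56832/12505 G=426496/86715] → run C
t=14: vr[B=1024/205 E=56832/12505 G=426496/86715] → run E
t=15: vr[B=1024/205 G=426496/86715] → run G
t=16: vr[B=1024/205 G=636416/86715] → run B
t=17: vr[B=256/41 G=636416/86715] → run B
t=18: vr[B=1536/205 G=636416/86715] → run G
t=19: vr[B=1536/205 G=282112/28905] → run B
t=20: vr[B=1792/205 G=282112/28905] → run B
t=21: vr[G=282112/28905] → run G
t=22: vr[G=1056256/86715] → run G
t=23: (idle)
t=24: (idle)
t=25: (idle)
t=26: (idle)
t=27: (idle)

completion order = A, C, E, B, G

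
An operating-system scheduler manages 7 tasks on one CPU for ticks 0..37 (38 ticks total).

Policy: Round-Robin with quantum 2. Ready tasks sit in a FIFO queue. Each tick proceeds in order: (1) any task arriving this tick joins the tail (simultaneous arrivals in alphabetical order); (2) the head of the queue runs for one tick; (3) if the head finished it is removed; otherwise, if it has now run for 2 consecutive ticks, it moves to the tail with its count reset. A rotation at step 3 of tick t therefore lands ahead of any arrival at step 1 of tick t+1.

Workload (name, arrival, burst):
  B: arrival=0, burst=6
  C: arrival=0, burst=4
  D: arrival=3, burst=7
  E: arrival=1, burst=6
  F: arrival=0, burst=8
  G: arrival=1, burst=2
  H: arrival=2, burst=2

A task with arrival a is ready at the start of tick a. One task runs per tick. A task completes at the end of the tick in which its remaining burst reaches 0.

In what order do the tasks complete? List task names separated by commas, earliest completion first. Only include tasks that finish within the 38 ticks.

completion order = G, H, C, B, E, F, D

t=0: queue=[B,C,F] q_used=0 → run B
t=1: queue=[B,C,F,E,G] q_used=1 → run B
t=2: queue=[C,F,E,G,B,H] q_used=0 → run C
t=3: queue=[C,F,E,G,B,H,D] q_used=1 → run C
t=4: queue=[F,E,G,B,H,D,C] q_used=0 → run F
t=5: queue=[F,E,G,B,H,D,C] q_used=1 → run F
t=6: queue=[E,G,B,H,D,C,F] q_used=0 → run E
t=7: queue=[E,G,B,H,D,C,F] q_used=1 → run E
t=8: queue=[G,B,H,D,C,F,E] q_used=0 → run G
t=9: queue=[G,B,H,D,C,F,E] q_used=1 → run G
t=10: queue=[B,H,D,C,F,E] q_used=0 → run B
t=11: queue=[B,H,D,C,F,E] q_used=1 → run B
t=12: queue=[H,D,C,F,E,B] q_used=0 → run H
t=13: queue=[H,D,C,F,E,B] q_used=1 → run H
t=14: queue=[D,C,F,E,B] q_used=0 → run D
t=15: queue=[D,C,F,E,B] q_used=1 → run D
t=16: queue=[C,F,E,B,D] q_used=0 → run C
t=17: queue=[C,F,E,B,D] q_used=1 → run C
t=18: queue=[F,E,B,D] q_used=0 → run F
t=19: queue=[F,E,B,D] q_used=1 → run F
t=20: queue=[E,B,D,F] q_used=0 → run E
t=21: queue=[E,B,D,F] q_used=1 → run E
t=22: queue=[B,D,F,E] q_used=0 → run B
t=23: queue=[B,D,F,E] q_used=1 → run B
t=24: queue=[D,F,E] q_used=0 → run D
t=25: queue=[D,F,E] q_used=1 → run D
t=26: queue=[F,E,D] q_used=0 → run F
t=27: queue=[F,E,D] q_used=1 → run F
t=28: queue=[E,D,F] q_used=0 → run E
t=29: queue=[E,D,F] q_used=1 → run E
t=30: queue=[D,F] q_used=0 → run D
t=31: queue=[D,F] q_used=1 → run D
t=32: queue=[F,D] q_used=0 → run F
t=33: queue=[F,D] q_used=1 → run F
t=34: queue=[D] q_used=0 → run D
t=35: (idle)
t=36: (idle)
t=37: (idle)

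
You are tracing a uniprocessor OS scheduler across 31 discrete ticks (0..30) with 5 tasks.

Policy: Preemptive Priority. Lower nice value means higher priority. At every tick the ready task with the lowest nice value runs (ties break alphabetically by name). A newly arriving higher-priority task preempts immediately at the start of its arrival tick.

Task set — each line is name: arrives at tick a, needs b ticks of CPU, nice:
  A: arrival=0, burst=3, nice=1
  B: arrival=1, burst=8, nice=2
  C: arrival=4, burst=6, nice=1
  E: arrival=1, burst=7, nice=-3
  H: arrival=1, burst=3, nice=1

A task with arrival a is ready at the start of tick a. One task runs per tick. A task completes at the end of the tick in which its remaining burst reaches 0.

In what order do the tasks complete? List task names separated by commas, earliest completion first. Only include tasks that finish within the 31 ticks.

t=0: ready={A} → run A
t=1: ready={A,B,E,H} → run E
t=2: ready={A,B,E,H} → run E
t=3: ready={A,B,E,H} → run E
t=4: ready={A,B,C,E,H} → run E
t=5: ready={A,B,C,E,H} → run E
t=6: ready={A,B,C,E,H} → run E
t=7: ready={A,B,C,E,H} → run E
t=8: ready={A,B,C,H} → run A
t=9: ready={A,B,C,H} → run A
t=10: ready={B,C,H} → run C
t=11: ready={B,C,H} → run C
t=12: ready={B,C,H} → run C
t=13: ready={B,C,H} → run C
t=14: ready={B,C,H} → run C
t=15: ready={B,C,H} → run C
t=16: ready={B,H} → run H
t=17: ready={B,H} → run H
t=18: ready={B,H} → run H
t=19: ready={B} → run B
t=20: ready={B} → run B
t=21: ready={B} → run B
t=22: ready={B} → run B
t=23: ready={B} → run B
t=24: ready={B} → run B
t=25: ready={B} → run B
t=26: ready={B} → run B
t=27: (idle)
t=28: (idle)
t=29: (idle)
t=30: (idle)

completion order = E, A, C, H, B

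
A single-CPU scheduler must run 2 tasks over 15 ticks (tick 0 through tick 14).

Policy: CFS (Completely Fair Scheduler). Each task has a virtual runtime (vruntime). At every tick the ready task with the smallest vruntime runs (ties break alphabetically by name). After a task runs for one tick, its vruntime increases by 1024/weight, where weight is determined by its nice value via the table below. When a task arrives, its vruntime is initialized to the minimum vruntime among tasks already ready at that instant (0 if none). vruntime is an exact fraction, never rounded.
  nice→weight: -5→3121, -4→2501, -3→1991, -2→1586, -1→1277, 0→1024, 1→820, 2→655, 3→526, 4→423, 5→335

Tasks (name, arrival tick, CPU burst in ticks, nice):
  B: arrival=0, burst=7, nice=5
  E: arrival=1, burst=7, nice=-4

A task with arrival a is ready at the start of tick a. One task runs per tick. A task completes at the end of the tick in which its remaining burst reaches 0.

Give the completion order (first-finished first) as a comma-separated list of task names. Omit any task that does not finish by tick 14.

t=0: vr[B=0] → run B
t=1: vr[B=1024/335 E=1024/335] → run B
t=2: vr[B=2048/335 E=1024/335] → run E
t=3: vr[B=2048/335 E=2904064/837835] → run E
t=4: vr[B=2048/335 E=3247104/837835] → run E
t=5: vr[B=2048/335 E=3590144/837835] → run E
t=6: vr[B=2048/335 E=3933184/837835] → run E
t=7: vr[B=2048/335 E=4276224/837835] → run E
t=8: vr[B=2048/335 E=4619264/837835] → run E
t=9: vr[B=2048/335] → run B
t=10: vr[B=3072/335] → run B
t=11: vr[B=4096/335] → run B
t=12: vr[B=1024/67] → run B
t=13: vr[B=6144/335] → run B
t=14: (idle)

completion order = E, B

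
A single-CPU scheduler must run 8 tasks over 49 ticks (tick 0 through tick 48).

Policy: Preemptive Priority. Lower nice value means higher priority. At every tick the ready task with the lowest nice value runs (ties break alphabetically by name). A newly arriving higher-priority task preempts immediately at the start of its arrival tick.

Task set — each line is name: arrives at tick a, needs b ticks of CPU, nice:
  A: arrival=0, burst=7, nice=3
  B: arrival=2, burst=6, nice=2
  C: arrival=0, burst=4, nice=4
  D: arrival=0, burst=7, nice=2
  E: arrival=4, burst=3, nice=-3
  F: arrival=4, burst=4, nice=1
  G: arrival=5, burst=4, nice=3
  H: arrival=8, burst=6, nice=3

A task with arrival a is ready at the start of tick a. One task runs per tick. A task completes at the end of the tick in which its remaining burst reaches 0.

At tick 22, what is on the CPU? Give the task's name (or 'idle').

t=0: ready={A,C,D} → run D
t=1: ready={A,C,D} → run D
t=2: ready={A,B,C,D} → run B
t=3: ready={A,B,C,D} → run B
t=4: ready={A,B,C,D,E,F} → run E
t=5: ready={A,B,C,D,E,F,G} → run E
t=6: ready={A,B,C,D,E,F,G} → run E
t=7: ready={A,B,C,D,F,G} → run F
t=8: ready={A,B,C,D,F,G,H} → run F
t=9: ready={A,B,C,D,F,G,H} → run F
t=10: ready={A,B,C,D,F,G,H} → run F
t=11: ready={A,B,C,D,G,H} → run B
t=12: ready={A,B,C,D,G,H} → run B
t=13: ready={A,B,C,D,G,H} → run B
t=14: ready={A,B,C,D,G,H} → run B
t=15: ready={A,C,D,G,H} → run D
t=16: ready={A,C,D,G,H} → run D
t=17: ready={A,C,D,G,H} → run D
t=18: ready={A,C,D,G,H} → run D
t=19: ready={A,C,D,G,H} → run D
t=20: ready={A,C,G,H} → run A
t=21: ready={A,C,G,H} → run A
t=22: ready={A,C,G,H} → run A
t=23: ready={A,C,G,H} → run A
t=24: ready={A,C,G,H} → run A
t=25: ready={A,C,G,H} → run A
t=26: ready={A,C,G,H} → run A
t=27: ready={C,G,H} → run G
t=28: ready={C,G,H} → run G
t=29: ready={C,G,H} → run G
t=30: ready={C,G,H} → run G
t=31: ready={C,H} → run H
t=32: ready={C,H} → run H
t=33: ready={C,H} → run H
t=34: ready={C,H} → run H
t=35: ready={C,H} → run H
t=36: ready={C,H} → run H
t=37: ready={C} → run C
t=38: ready={C} → run C
t=39: ready={C} → run C
t=40: ready={C} → run C
t=41: (idle)
t=42: (idle)
t=43: (idle)
t=44: (idle)
t=45: (idle)
t=46: (idle)
t=47: (idle)
t=48: (idle)

running at tick 22 = A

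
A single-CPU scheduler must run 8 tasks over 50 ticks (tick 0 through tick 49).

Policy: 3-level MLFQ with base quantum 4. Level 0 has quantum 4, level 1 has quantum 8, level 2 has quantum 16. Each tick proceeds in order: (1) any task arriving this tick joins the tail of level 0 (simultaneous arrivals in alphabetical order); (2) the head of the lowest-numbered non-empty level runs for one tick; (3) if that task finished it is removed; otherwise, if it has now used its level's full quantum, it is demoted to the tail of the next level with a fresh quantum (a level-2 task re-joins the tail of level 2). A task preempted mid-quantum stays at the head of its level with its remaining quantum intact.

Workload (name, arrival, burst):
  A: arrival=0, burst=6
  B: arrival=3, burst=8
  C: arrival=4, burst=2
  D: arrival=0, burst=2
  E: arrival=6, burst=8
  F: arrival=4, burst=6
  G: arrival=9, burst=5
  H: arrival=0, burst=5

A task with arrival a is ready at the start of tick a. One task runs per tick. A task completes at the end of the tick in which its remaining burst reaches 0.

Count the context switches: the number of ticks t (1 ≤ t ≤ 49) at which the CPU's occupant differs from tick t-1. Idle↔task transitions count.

t=0: L0/L1/L2 = ADH/-/- → run A
t=1: L0/L1/L2 = ADH/-/- → run A
t=2: L0/L1/L2 = ADH/-/- → run A
t=3: L0/L1/L2 = ADHB/-/- → run A
t=4: L0/L1/L2 = DHBCF/A/- → run D
t=5: L0/L1/L2 = DHBCF/A/- → run D
t=6: L0/L1/L2 = HBCFE/A/- → run H
t=7: L0/L1/L2 = HBCFE/A/- → run H
t=8: L0/L1/L2 = HBCFE/A/- → run H
t=9: L0/L1/L2 = HBCFEG/A/- → run H
t=10: L0/L1/L2 = BCFEG/AH/- → run B
t=11: L0/L1/L2 = BCFEG/AH/- → run B
t=12: L0/L1/L2 = BCFEG/AH/- → run B
t=13: L0/L1/L2 = BCFEG/AH/- → run B
t=14: L0/L1/L2 = CFEG/AHB/- → run C
t=15: L0/L1/L2 = CFEG/AHB/- → run C
t=16: L0/L1/L2 = FEG/AHB/- → run F
t=17: L0/L1/L2 = FEG/AHB/- → run F
t=18: L0/L1/L2 = FEG/AHB/- → run F
t=19: L0/L1/L2 = FEG/AHB/- → run F
t=20: L0/L1/L2 = EG/AHBF/- → run E
t=21: L0/L1/L2 = EG/AHBF/- → run E
t=22: L0/L1/L2 = EG/AHBF/- → run E
t=23: L0/L1/L2 = EG/AHBF/- → run E
t=24: L0/L1/L2 = G/AHBFE/- → run G
t=25: L0/L1/L2 = G/AHBFE/- → run G
t=26: L0/L1/L2 = G/AHBFE/- → run G
t=27: L0/L1/L2 = G/AHBFE/- → run G
t=28: L0/L1/L2 = -/AHBFEG/- → run A
t=29: L0/L1/L2 = -/AHBFEG/- → run A
t=30: L0/L1/L2 = -/HBFEG/- → run H
t=31: L0/L1/L2 = -/BFEG/- → run B
t=32: L0/L1/L2 = -/BFEG/- → run B
t=33: L0/L1/L2 = -/BFEG/- → run B
t=34: L0/L1/L2 = -/BFEG/- → run B
t=35: L0/L1/L2 = -/FEG/- → run F
t=36: L0/L1/L2 = -/FEG/- → run F
t=37: L0/L1/L2 = -/EG/- → run E
t=38: L0/L1/L2 = -/EG/- → run E
t=39: L0/L1/L2 = -/EG/- → run E
t=40: L0/L1/L2 = -/EG/- → run E
t=41: L0/L1/L2 = -/G/- → run G
t=42: (idle)
t=43: (idle)
t=44: (idle)
t=45: (idle)
t=46: (idle)
t=47: (idle)
t=48: (idle)
t=49: (idle)

context switches = 14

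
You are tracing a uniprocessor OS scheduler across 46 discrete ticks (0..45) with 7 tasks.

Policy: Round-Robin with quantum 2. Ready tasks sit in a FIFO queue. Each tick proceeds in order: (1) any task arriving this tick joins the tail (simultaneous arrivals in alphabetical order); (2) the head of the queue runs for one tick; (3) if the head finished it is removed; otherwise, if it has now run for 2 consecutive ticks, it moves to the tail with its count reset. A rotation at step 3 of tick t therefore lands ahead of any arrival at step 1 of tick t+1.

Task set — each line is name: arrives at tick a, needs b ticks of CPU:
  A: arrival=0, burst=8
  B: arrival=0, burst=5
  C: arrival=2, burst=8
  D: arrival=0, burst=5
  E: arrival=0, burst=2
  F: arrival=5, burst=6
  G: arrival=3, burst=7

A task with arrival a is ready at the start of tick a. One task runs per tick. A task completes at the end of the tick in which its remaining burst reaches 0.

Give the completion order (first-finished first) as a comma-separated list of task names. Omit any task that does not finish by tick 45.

t=0: queue=[A,B,D,E] q_used=0 → run A
t=1: queue=[A,B,D,E] q_used=1 → run A
t=2: queue=[B,D,E,A,C] q_used=0 → run B
t=3: queue=[B,D,E,A,C,G] q_used=1 → run B
t=4: queue=[D,E,A,C,G,B] q_used=0 → run D
t=5: queue=[D,E,A,C,G,B,F] q_used=1 → run D
t=6: queue=[E,A,C,G,B,F,D] q_used=0 → run E
t=7: queue=[E,A,C,G,B,F,D] q_used=1 → run E
t=8: queue=[A,C,G,B,F,D] q_used=0 → run A
t=9: queue=[A,C,G,B,F,D] q_used=1 → run A
t=10: queue=[C,G,B,F,D,A] q_used=0 → run C
t=11: queue=[C,G,B,F,D,A] q_used=1 → run C
t=12: queue=[G,B,F,D,A,C] q_used=0 → run G
t=13: queue=[G,B,F,D,A,C] q_used=1 → run G
t=14: queue=[B,F,D,A,C,G] q_used=0 → run B
t=15: queue=[B,F,D,A,C,G] q_used=1 → run B
t=16: queue=[F,D,A,C,G,B] q_used=0 → run F
t=17: queue=[F,D,A,C,G,B] q_used=1 → run F
t=18: queue=[D,A,C,G,B,F] q_used=0 → run D
t=19: queue=[D,A,C,G,B,F] q_used=1 → run D
t=20: queue=[A,C,G,B,F,D] q_used=0 → run A
t=21: queue=[A,C,G,B,F,D] q_used=1 → run A
t=22: queue=[C,G,B,F,D,A] q_used=0 → run C
t=23: queue=[C,G,B,F,D,A] q_used=1 → run C
t=24: queue=[G,B,F,D,A,C] q_used=0 → run G
t=25: queue=[G,B,F,D,A,C] q_used=1 → run G
t=26: queue=[B,F,D,A,C,G] q_used=0 → run B
t=27: queue=[F,D,A,C,G] q_used=0 → run F
t=28: queue=[F,D,A,C,G] q_used=1 → run F
t=29: queue=[D,A,C,G,F] q_used=0 → run D
t=30: queue=[A,C,G,F] q_used=0 → run A
t=31: queue=[A,C,G,F] q_used=1 → run A
t=32: queue=[C,G,F] q_used=0 → run C
t=33: queue=[C,G,F] q_used=1 → run C
t=34: queue=[G,F,C] q_used=0 → run G
t=35: queue=[G,F,C] q_used=1 → run G
t=36: queue=[F,C,G] q_used=0 → run F
t=37: queue=[F,C,G] q_used=1 → run F
t=38: queue=[C,G] q_used=0 → run C
t=39: queue=[C,G] q_used=1 → run C
t=40: queue=[G] q_used=0 → run G
t=41: (idle)
t=42: (idle)
t=43: (idle)
t=44: (idle)
t=45: (idle)

completion order = E, B, D, A, F, C, G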